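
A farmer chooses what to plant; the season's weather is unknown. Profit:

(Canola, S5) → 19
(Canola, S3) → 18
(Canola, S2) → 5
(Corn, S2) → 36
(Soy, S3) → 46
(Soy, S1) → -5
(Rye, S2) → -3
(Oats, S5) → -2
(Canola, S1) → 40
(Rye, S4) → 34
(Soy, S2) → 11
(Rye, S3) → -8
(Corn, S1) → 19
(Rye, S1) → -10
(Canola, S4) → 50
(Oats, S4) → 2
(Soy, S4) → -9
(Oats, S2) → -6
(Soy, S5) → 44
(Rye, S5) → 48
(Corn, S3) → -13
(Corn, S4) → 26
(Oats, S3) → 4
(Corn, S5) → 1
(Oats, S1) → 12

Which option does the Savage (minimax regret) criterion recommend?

Column bests: S1=40, S2=36, S3=46, S4=50, S5=48.
Soy regrets: 45, 25, 0, 59, 4 → max 59
Canola regrets: 0, 31, 28, 0, 29 → max 31
Rye regrets: 50, 39, 54, 16, 0 → max 54
Corn regrets: 21, 0, 59, 24, 47 → max 59
Oats regrets: 28, 42, 42, 48, 50 → max 50
Smallest max regret = 31 → Canola.

Canola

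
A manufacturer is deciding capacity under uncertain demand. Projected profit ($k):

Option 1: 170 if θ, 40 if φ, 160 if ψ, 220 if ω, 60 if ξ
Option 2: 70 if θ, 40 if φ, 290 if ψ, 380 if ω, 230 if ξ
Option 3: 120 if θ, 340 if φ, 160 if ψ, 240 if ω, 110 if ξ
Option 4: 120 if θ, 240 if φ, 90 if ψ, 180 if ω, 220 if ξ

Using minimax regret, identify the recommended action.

Option 3

Column bests: θ=170, φ=340, ψ=290, ω=380, ξ=230.
Option 1 regrets: 0, 300, 130, 160, 170 → max 300
Option 2 regrets: 100, 300, 0, 0, 0 → max 300
Option 3 regrets: 50, 0, 130, 140, 120 → max 140
Option 4 regrets: 50, 100, 200, 200, 10 → max 200
Smallest max regret = 140 → Option 3.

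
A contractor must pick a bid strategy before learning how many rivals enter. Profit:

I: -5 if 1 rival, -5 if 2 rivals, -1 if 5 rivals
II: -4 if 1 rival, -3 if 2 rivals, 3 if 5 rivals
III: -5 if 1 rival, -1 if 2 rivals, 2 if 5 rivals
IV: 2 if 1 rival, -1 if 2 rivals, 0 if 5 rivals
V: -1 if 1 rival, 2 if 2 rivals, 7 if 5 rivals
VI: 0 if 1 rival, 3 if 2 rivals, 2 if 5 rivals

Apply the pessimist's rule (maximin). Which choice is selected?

Row minima: I=-5, II=-4, III=-5, IV=-1, V=-1, VI=0
Best worst-case = 0 → VI.

VI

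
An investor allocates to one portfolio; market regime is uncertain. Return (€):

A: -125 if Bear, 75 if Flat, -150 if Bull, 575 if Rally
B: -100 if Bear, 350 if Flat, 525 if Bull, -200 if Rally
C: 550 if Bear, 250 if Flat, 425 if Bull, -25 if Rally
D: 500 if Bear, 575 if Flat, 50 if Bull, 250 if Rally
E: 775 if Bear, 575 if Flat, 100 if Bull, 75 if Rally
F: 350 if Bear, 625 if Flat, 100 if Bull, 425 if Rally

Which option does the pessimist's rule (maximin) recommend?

F

Row minima: A=-150, B=-200, C=-25, D=50, E=75, F=100
Best worst-case = 100 → F.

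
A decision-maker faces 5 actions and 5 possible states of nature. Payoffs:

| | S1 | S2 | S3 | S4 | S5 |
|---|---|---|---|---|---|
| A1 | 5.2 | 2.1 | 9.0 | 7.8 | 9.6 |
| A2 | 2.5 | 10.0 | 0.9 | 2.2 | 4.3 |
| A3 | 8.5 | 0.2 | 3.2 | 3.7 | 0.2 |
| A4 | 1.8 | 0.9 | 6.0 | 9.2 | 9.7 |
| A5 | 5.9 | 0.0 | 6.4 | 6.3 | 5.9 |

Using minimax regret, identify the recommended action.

A1

Column bests: S1=8.5, S2=10.0, S3=9.0, S4=9.2, S5=9.7.
A1 regrets: 3.3, 7.9, 0.0, 1.4, 0.1 → max 7.9
A2 regrets: 6.0, 0.0, 8.1, 7.0, 5.4 → max 8.1
A3 regrets: 0.0, 9.8, 5.8, 5.5, 9.5 → max 9.8
A4 regrets: 6.7, 9.1, 3.0, 0.0, 0.0 → max 9.1
A5 regrets: 2.6, 10.0, 2.6, 2.9, 3.8 → max 10.0
Smallest max regret = 7.9 → A1.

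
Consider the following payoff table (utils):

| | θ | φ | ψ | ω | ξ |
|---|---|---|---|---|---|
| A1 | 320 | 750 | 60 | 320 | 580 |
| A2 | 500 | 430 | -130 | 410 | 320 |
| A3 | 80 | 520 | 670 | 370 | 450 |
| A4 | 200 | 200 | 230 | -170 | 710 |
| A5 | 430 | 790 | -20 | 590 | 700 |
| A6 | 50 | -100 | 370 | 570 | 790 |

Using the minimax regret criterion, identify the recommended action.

A3

Column bests: θ=500, φ=790, ψ=670, ω=590, ξ=790.
A1 regrets: 180, 40, 610, 270, 210 → max 610
A2 regrets: 0, 360, 800, 180, 470 → max 800
A3 regrets: 420, 270, 0, 220, 340 → max 420
A4 regrets: 300, 590, 440, 760, 80 → max 760
A5 regrets: 70, 0, 690, 0, 90 → max 690
A6 regrets: 450, 890, 300, 20, 0 → max 890
Smallest max regret = 420 → A3.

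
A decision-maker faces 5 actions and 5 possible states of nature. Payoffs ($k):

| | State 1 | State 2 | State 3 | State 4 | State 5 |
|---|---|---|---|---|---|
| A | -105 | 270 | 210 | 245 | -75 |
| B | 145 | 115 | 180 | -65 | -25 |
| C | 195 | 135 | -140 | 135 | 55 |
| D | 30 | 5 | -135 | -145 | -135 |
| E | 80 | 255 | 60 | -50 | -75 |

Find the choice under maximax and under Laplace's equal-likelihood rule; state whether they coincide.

Row maxima: A=270, B=180, C=195, D=30, E=255
Best best-case = 270 → A.
Row averages: A=109, B=70, C=76, D=-76, E=54
Highest average = 109 → A.

maximax → A; laplace → A (agree)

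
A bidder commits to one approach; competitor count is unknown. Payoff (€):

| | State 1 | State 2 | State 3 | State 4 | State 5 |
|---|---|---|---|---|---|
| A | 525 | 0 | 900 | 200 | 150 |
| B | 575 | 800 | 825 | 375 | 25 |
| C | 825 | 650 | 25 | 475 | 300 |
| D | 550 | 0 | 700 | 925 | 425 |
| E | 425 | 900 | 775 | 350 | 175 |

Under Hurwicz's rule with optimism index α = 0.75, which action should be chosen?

A: 0.75·900 + 0.25·0 = 675
B: 0.75·825 + 0.25·25 = 625
C: 0.75·825 + 0.25·25 = 625
D: 0.75·925 + 0.25·0 = 693.75
E: 0.75·900 + 0.25·175 = 718.75
Highest Hurwicz score = 718.75 → E.

E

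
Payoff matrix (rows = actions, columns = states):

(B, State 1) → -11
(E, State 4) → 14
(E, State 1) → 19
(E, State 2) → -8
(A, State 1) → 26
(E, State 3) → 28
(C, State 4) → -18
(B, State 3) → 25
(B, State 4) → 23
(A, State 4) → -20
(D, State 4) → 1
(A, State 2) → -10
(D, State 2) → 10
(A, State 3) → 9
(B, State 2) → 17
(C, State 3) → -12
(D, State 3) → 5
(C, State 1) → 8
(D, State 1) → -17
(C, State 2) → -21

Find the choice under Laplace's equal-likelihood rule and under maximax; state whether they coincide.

Row averages: A=1.25, B=13.5, C=-10.75, D=-0.25, E=13.25
Highest average = 13.5 → B.
Row maxima: A=26, B=25, C=8, D=10, E=28
Best best-case = 28 → E.

laplace → B; maximax → E (disagree)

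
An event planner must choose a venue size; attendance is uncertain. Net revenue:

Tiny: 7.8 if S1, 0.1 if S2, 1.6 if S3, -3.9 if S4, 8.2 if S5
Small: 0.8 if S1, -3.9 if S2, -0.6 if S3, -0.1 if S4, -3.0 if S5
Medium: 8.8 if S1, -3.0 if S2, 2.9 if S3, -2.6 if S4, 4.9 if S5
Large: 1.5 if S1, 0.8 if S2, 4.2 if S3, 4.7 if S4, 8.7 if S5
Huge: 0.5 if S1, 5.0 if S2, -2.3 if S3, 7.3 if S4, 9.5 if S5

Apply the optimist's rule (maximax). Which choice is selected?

Huge

Row maxima: Tiny=8.2, Small=0.8, Medium=8.8, Large=8.7, Huge=9.5
Best best-case = 9.5 → Huge.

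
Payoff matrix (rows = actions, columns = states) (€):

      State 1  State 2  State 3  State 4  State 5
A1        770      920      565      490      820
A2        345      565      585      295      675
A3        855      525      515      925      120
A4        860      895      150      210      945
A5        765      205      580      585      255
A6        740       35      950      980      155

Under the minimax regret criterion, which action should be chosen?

A1

Column bests: State 1=860, State 2=920, State 3=950, State 4=980, State 5=945.
A1 regrets: 90, 0, 385, 490, 125 → max 490
A2 regrets: 515, 355, 365, 685, 270 → max 685
A3 regrets: 5, 395, 435, 55, 825 → max 825
A4 regrets: 0, 25, 800, 770, 0 → max 800
A5 regrets: 95, 715, 370, 395, 690 → max 715
A6 regrets: 120, 885, 0, 0, 790 → max 885
Smallest max regret = 490 → A1.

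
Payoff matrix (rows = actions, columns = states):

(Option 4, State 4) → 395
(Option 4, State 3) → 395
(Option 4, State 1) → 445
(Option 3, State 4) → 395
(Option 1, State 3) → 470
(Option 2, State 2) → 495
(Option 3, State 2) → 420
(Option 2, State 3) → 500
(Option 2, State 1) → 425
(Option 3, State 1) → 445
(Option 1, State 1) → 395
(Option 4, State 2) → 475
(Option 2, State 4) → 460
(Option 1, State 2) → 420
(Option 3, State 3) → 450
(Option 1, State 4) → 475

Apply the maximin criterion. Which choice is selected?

Row minima: Option 1=395, Option 2=425, Option 3=395, Option 4=395
Best worst-case = 425 → Option 2.

Option 2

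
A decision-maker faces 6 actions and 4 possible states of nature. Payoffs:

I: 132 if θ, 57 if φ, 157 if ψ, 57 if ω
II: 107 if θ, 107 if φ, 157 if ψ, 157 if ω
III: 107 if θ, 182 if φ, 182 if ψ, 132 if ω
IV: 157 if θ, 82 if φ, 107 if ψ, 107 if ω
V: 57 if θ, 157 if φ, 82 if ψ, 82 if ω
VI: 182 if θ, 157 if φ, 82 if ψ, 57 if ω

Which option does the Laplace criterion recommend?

Row averages: I=100.75, II=132, III=150.75, IV=113.25, V=94.5, VI=119.5
Highest average = 150.75 → III.

III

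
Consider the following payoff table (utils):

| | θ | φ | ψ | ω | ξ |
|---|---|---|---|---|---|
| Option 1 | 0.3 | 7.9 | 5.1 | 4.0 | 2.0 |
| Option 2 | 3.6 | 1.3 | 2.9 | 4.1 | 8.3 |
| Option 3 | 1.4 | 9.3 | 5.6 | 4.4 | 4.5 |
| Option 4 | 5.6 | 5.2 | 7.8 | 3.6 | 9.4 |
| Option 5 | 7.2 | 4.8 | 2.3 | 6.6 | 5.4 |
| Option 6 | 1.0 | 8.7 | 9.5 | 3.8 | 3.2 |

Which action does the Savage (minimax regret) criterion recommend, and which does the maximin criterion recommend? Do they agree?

minimax regret → Option 4; maximin → Option 4 (agree)

Column bests: θ=7.2, φ=9.3, ψ=9.5, ω=6.6, ξ=9.4.
Option 1 regrets: 6.9, 1.4, 4.4, 2.6, 7.4 → max 7.4
Option 2 regrets: 3.6, 8.0, 6.6, 2.5, 1.1 → max 8.0
Option 3 regrets: 5.8, 0.0, 3.9, 2.2, 4.9 → max 5.8
Option 4 regrets: 1.6, 4.1, 1.7, 3.0, 0.0 → max 4.1
Option 5 regrets: 0.0, 4.5, 7.2, 0.0, 4.0 → max 7.2
Option 6 regrets: 6.2, 0.6, 0.0, 2.8, 6.2 → max 6.2
Smallest max regret = 4.1 → Option 4.
Row minima: Option 1=0.3, Option 2=1.3, Option 3=1.4, Option 4=3.6, Option 5=2.3, Option 6=1.0
Best worst-case = 3.6 → Option 4.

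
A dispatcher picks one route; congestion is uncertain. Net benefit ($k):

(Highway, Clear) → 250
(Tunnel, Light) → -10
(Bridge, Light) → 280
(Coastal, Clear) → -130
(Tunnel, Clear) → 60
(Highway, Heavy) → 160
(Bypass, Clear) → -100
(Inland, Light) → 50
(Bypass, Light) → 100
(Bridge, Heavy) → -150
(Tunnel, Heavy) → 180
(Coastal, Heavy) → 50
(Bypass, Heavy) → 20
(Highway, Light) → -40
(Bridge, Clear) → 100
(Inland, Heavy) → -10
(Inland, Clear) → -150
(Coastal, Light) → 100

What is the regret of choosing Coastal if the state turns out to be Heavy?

Best payoff under Heavy is 180.
Regret = 180 − 50 = 130.

130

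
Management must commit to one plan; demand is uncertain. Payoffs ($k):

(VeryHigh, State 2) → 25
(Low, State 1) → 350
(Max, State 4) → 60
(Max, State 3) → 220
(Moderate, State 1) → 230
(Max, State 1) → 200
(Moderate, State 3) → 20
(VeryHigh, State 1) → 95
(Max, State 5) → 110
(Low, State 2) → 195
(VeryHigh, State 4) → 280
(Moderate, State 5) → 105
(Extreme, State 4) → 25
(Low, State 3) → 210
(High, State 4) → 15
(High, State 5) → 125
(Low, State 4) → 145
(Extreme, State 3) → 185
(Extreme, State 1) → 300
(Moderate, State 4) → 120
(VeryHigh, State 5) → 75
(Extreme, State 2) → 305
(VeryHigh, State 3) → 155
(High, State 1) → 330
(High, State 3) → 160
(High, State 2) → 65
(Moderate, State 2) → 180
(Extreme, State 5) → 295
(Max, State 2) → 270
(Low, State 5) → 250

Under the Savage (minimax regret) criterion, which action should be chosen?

Low

Column bests: State 1=350, State 2=305, State 3=220, State 4=280, State 5=295.
Low regrets: 0, 110, 10, 135, 45 → max 135
Moderate regrets: 120, 125, 200, 160, 190 → max 200
High regrets: 20, 240, 60, 265, 170 → max 265
VeryHigh regrets: 255, 280, 65, 0, 220 → max 280
Extreme regrets: 50, 0, 35, 255, 0 → max 255
Max regrets: 150, 35, 0, 220, 185 → max 220
Smallest max regret = 135 → Low.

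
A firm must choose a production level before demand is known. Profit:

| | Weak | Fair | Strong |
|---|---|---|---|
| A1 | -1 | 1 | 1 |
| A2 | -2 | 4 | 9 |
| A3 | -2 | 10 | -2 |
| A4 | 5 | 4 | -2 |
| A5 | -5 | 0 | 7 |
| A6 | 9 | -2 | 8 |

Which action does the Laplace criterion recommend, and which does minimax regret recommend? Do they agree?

Row averages: A1=1/3, A2=11/3, A3=2, A4=7/3, A5=2/3, A6=5
Highest average = 5 → A6.
Column bests: Weak=9, Fair=10, Strong=9.
A1 regrets: 10, 9, 8 → max 10
A2 regrets: 11, 6, 0 → max 11
A3 regrets: 11, 0, 11 → max 11
A4 regrets: 4, 6, 11 → max 11
A5 regrets: 14, 10, 2 → max 14
A6 regrets: 0, 12, 1 → max 12
Smallest max regret = 10 → A1.

laplace → A6; minimax regret → A1 (disagree)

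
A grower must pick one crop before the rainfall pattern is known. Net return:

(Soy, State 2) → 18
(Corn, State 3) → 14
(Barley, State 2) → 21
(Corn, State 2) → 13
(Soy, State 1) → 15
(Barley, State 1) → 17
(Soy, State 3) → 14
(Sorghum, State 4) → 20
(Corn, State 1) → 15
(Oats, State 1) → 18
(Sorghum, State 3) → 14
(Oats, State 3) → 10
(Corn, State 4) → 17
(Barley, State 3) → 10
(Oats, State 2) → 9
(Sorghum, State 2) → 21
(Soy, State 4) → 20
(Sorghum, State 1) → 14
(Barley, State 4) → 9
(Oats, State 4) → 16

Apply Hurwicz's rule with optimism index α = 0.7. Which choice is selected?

Sorghum

Corn: 0.7·17 + 0.3·13 = 15.8
Oats: 0.7·18 + 0.3·9 = 15.3
Sorghum: 0.7·21 + 0.3·14 = 18.9
Barley: 0.7·21 + 0.3·9 = 17.4
Soy: 0.7·20 + 0.3·14 = 18.2
Highest Hurwicz score = 18.9 → Sorghum.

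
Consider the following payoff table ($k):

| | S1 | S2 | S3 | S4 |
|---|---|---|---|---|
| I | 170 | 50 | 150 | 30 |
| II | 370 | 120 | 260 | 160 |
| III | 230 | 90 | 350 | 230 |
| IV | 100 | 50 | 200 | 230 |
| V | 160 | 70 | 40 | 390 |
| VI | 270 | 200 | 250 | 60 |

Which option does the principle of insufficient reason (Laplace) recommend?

II

Row averages: I=100, II=227.5, III=225, IV=145, V=165, VI=195
Highest average = 227.5 → II.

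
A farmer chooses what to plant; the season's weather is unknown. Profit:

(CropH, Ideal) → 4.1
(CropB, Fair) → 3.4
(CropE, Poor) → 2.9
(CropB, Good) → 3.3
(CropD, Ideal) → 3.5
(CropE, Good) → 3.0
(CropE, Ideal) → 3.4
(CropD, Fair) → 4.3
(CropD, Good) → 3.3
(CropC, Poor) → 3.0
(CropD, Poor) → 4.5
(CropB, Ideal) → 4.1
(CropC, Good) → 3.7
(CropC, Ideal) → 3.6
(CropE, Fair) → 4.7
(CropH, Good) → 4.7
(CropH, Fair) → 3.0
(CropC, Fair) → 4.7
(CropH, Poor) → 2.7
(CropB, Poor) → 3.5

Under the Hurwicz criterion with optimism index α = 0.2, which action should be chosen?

CropH: 0.2·4.7 + 0.8·2.7 = 3.1
CropE: 0.2·4.7 + 0.8·2.9 = 3.26
CropD: 0.2·4.5 + 0.8·3.3 = 3.54
CropB: 0.2·4.1 + 0.8·3.3 = 3.46
CropC: 0.2·4.7 + 0.8·3.0 = 3.34
Highest Hurwicz score = 3.54 → CropD.

CropD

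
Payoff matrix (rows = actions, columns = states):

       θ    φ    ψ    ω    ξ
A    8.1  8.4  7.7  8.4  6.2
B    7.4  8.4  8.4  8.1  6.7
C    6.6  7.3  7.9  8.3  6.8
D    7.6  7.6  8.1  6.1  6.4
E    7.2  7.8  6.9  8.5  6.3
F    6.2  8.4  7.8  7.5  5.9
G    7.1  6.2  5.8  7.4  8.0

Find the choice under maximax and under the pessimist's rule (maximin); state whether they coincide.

Row maxima: A=8.4, B=8.4, C=8.3, D=8.1, E=8.5, F=8.4, G=8.0
Best best-case = 8.5 → E.
Row minima: A=6.2, B=6.7, C=6.6, D=6.1, E=6.3, F=5.9, G=5.8
Best worst-case = 6.7 → B.

maximax → E; maximin → B (disagree)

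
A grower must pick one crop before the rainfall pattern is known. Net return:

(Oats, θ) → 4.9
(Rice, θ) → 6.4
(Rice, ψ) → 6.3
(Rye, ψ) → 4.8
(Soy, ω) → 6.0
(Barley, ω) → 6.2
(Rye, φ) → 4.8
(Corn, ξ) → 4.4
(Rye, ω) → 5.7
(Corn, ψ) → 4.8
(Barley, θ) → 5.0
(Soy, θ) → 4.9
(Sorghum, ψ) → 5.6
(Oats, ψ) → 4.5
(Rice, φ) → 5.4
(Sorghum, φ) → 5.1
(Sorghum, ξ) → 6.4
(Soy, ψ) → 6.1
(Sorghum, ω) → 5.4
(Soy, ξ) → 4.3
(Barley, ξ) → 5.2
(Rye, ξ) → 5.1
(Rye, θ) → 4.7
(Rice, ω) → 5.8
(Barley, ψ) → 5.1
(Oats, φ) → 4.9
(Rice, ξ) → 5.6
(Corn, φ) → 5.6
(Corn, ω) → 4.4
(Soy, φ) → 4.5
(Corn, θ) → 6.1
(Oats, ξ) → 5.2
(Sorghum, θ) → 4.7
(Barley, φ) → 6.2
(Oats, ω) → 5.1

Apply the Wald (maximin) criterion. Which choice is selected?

Row minima: Rice=5.4, Sorghum=4.7, Barley=5.0, Corn=4.4, Oats=4.5, Rye=4.7, Soy=4.3
Best worst-case = 5.4 → Rice.

Rice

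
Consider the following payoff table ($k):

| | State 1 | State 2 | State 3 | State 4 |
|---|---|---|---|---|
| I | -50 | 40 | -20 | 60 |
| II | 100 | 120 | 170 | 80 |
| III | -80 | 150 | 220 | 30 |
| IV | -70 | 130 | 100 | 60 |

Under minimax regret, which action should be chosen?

Column bests: State 1=100, State 2=150, State 3=220, State 4=80.
I regrets: 150, 110, 240, 20 → max 240
II regrets: 0, 30, 50, 0 → max 50
III regrets: 180, 0, 0, 50 → max 180
IV regrets: 170, 20, 120, 20 → max 170
Smallest max regret = 50 → II.

II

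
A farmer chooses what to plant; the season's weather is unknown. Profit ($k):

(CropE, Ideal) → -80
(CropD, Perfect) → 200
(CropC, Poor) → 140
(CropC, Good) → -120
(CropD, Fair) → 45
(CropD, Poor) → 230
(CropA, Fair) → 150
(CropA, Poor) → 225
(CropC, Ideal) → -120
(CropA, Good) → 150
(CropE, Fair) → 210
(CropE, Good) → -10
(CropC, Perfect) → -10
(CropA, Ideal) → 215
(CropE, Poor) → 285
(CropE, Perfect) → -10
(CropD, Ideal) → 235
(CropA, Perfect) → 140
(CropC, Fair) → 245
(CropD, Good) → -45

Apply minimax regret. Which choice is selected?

Column bests: Poor=285, Fair=245, Good=150, Ideal=235, Perfect=200.
CropC regrets: 145, 0, 270, 355, 210 → max 355
CropE regrets: 0, 35, 160, 315, 210 → max 315
CropA regrets: 60, 95, 0, 20, 60 → max 95
CropD regrets: 55, 200, 195, 0, 0 → max 200
Smallest max regret = 95 → CropA.

CropA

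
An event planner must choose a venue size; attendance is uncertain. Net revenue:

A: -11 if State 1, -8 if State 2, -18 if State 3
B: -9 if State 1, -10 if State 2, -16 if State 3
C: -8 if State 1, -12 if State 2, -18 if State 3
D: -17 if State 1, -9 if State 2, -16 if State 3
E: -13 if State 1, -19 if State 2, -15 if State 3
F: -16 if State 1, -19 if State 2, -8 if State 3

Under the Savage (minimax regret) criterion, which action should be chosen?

B

Column bests: State 1=-8, State 2=-8, State 3=-8.
A regrets: 3, 0, 10 → max 10
B regrets: 1, 2, 8 → max 8
C regrets: 0, 4, 10 → max 10
D regrets: 9, 1, 8 → max 9
E regrets: 5, 11, 7 → max 11
F regrets: 8, 11, 0 → max 11
Smallest max regret = 8 → B.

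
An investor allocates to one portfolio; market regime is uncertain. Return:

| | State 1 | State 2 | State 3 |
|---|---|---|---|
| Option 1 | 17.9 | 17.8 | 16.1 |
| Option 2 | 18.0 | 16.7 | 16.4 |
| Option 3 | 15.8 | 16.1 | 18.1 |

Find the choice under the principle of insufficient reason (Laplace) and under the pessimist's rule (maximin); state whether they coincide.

laplace → Option 1; maximin → Option 2 (disagree)

Row averages: Option 1=259/15, Option 2=511/30, Option 3=50/3
Highest average = 259/15 → Option 1.
Row minima: Option 1=16.1, Option 2=16.4, Option 3=15.8
Best worst-case = 16.4 → Option 2.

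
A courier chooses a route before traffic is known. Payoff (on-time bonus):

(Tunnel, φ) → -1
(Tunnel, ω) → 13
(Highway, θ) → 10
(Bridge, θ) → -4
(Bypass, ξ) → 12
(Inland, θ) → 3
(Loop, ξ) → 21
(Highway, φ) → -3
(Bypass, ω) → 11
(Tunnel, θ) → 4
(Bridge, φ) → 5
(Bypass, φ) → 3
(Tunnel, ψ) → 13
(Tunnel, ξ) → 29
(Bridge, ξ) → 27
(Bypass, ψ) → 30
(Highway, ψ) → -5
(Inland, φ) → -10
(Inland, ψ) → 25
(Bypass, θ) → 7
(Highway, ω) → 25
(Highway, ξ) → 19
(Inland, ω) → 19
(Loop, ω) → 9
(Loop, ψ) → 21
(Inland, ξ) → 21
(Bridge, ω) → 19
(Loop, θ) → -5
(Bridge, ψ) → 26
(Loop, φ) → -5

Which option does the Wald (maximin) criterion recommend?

Bypass

Row minima: Bypass=3, Inland=-10, Tunnel=-1, Loop=-5, Highway=-5, Bridge=-4
Best worst-case = 3 → Bypass.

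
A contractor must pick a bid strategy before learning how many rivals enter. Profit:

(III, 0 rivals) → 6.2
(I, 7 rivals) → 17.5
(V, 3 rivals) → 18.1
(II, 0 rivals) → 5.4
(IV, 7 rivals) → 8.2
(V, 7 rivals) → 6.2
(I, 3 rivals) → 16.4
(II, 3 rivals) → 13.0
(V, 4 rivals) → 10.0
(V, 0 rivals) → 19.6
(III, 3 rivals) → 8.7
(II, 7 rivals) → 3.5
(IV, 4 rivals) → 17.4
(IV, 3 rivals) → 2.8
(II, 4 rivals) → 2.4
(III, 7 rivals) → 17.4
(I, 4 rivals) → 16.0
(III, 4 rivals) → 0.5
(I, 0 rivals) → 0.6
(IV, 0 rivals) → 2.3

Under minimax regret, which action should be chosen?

Column bests: 0 rivals=19.6, 3 rivals=18.1, 4 rivals=17.4, 7 rivals=17.5.
I regrets: 19.0, 1.7, 1.4, 0.0 → max 19.0
II regrets: 14.2, 5.1, 15.0, 14.0 → max 15.0
III regrets: 13.4, 9.4, 16.9, 0.1 → max 16.9
IV regrets: 17.3, 15.3, 0.0, 9.3 → max 17.3
V regrets: 0.0, 0.0, 7.4, 11.3 → max 11.3
Smallest max regret = 11.3 → V.

V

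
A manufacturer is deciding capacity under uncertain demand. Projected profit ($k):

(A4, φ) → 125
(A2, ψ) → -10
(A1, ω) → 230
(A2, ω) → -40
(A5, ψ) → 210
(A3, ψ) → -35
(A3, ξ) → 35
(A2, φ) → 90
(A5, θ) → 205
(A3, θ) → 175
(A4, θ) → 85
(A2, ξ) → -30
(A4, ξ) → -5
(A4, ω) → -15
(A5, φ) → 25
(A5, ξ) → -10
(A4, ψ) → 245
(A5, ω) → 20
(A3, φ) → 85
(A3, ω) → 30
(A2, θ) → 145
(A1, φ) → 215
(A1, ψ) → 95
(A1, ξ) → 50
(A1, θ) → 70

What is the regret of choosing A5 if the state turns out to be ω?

Best payoff under ω is 230.
Regret = 230 − 20 = 210.

210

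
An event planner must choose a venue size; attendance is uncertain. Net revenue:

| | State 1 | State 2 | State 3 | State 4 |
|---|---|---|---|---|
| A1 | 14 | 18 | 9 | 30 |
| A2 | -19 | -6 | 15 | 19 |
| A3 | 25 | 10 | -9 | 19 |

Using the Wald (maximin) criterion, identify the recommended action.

A1

Row minima: A1=9, A2=-19, A3=-9
Best worst-case = 9 → A1.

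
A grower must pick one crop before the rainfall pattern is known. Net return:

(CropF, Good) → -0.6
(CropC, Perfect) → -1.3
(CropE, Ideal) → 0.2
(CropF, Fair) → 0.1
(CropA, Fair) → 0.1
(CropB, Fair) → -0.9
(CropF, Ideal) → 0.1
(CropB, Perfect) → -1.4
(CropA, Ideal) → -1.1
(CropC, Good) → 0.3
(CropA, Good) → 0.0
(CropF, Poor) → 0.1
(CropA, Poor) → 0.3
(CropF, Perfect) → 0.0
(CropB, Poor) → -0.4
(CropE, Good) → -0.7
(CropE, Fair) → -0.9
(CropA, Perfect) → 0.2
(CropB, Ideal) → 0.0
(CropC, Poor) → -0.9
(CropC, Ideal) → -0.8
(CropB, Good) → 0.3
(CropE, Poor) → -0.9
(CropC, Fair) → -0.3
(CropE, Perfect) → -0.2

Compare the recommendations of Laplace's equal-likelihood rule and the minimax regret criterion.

laplace → CropF; minimax regret → CropF (agree)

Row averages: CropA=-0.1, CropF=-0.06, CropE=-0.5, CropC=-0.6, CropB=-0.48
Highest average = -0.06 → CropF.
Column bests: Poor=0.3, Fair=0.1, Good=0.3, Ideal=0.2, Perfect=0.2.
CropA regrets: 0.0, 0.0, 0.3, 1.3, 0.0 → max 1.3
CropF regrets: 0.2, 0.0, 0.9, 0.1, 0.2 → max 0.9
CropE regrets: 1.2, 1.0, 1.0, 0.0, 0.4 → max 1.2
CropC regrets: 1.2, 0.4, 0.0, 1.0, 1.5 → max 1.5
CropB regrets: 0.7, 1.0, 0.0, 0.2, 1.6 → max 1.6
Smallest max regret = 0.9 → CropF.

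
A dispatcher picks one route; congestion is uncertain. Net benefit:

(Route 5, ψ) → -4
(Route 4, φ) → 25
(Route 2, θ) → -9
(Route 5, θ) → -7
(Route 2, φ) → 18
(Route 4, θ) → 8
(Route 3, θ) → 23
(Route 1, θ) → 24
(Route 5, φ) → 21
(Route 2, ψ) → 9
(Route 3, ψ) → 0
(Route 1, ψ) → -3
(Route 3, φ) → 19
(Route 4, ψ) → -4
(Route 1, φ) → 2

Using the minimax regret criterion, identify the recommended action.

Route 3

Column bests: θ=24, φ=25, ψ=9.
Route 1 regrets: 0, 23, 12 → max 23
Route 2 regrets: 33, 7, 0 → max 33
Route 3 regrets: 1, 6, 9 → max 9
Route 4 regrets: 16, 0, 13 → max 16
Route 5 regrets: 31, 4, 13 → max 31
Smallest max regret = 9 → Route 3.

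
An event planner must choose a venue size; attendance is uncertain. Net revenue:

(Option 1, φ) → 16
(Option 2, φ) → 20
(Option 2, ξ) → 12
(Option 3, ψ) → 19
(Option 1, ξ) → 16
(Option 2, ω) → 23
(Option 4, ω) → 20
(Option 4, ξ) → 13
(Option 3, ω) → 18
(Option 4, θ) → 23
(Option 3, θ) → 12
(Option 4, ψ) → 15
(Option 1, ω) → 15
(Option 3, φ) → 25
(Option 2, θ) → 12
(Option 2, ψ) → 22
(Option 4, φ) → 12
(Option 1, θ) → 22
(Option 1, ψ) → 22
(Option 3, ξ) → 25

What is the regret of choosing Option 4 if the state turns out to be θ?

0

Best payoff under θ is 23.
Regret = 23 − 23 = 0.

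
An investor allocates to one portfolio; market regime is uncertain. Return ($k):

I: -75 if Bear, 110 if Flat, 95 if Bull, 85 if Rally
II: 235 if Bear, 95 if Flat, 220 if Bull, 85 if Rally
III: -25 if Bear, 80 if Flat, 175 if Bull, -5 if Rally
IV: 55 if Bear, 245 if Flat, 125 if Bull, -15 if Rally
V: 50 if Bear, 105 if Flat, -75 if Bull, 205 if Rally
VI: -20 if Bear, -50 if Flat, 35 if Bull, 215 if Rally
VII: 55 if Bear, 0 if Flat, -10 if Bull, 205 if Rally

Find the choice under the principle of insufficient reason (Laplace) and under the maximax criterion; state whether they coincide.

laplace → II; maximax → IV (disagree)

Row averages: I=53.75, II=158.75, III=56.25, IV=102.5, V=71.25, VI=45, VII=62.5
Highest average = 158.75 → II.
Row maxima: I=110, II=235, III=175, IV=245, V=205, VI=215, VII=205
Best best-case = 245 → IV.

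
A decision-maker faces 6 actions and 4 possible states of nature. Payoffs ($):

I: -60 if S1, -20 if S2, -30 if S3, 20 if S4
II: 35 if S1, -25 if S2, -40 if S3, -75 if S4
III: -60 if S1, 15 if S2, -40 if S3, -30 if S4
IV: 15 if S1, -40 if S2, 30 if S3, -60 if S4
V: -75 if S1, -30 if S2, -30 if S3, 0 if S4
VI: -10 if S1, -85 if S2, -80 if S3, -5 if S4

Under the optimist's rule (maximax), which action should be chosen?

II

Row maxima: I=20, II=35, III=15, IV=30, V=0, VI=-5
Best best-case = 35 → II.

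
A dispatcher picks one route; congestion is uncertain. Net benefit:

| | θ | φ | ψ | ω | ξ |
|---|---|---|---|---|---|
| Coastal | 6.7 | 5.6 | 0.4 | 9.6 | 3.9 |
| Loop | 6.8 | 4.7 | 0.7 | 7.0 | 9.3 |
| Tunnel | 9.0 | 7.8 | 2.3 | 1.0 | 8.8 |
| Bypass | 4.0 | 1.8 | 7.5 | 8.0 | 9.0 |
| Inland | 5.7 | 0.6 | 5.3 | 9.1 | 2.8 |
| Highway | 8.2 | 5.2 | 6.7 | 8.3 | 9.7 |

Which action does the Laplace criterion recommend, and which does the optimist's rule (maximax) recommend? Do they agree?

laplace → Highway; maximax → Highway (agree)

Row averages: Coastal=5.24, Loop=5.7, Tunnel=5.78, Bypass=6.06, Inland=4.7, Highway=7.62
Highest average = 7.62 → Highway.
Row maxima: Coastal=9.6, Loop=9.3, Tunnel=9.0, Bypass=9.0, Inland=9.1, Highway=9.7
Best best-case = 9.7 → Highway.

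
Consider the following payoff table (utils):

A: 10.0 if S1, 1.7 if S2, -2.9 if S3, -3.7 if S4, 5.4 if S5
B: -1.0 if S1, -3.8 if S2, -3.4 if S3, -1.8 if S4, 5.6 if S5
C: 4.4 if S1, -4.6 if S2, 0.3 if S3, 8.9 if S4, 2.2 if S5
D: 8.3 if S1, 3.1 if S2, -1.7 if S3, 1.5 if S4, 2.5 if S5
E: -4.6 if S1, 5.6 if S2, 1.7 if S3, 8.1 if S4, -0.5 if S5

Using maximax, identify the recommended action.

A

Row maxima: A=10.0, B=5.6, C=8.9, D=8.3, E=8.1
Best best-case = 10.0 → A.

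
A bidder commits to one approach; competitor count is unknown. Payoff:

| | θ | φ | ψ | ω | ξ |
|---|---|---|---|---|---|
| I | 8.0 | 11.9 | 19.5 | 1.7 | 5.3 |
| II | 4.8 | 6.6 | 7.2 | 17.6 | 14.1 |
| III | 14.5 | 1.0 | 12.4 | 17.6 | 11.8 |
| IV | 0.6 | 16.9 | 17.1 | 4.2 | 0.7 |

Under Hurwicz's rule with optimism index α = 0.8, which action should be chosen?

I

I: 0.8·19.5 + 0.2·1.7 = 15.94
II: 0.8·17.6 + 0.2·4.8 = 15.04
III: 0.8·17.6 + 0.2·1.0 = 14.28
IV: 0.8·17.1 + 0.2·0.6 = 13.8
Highest Hurwicz score = 15.94 → I.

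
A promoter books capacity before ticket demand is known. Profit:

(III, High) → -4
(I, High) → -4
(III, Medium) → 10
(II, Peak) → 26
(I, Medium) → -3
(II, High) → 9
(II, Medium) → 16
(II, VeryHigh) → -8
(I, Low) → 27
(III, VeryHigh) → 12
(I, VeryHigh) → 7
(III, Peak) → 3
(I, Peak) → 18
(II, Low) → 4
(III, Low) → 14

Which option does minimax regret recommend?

I

Column bests: Low=27, Medium=16, High=9, VeryHigh=12, Peak=26.
I regrets: 0, 19, 13, 5, 8 → max 19
II regrets: 23, 0, 0, 20, 0 → max 23
III regrets: 13, 6, 13, 0, 23 → max 23
Smallest max regret = 19 → I.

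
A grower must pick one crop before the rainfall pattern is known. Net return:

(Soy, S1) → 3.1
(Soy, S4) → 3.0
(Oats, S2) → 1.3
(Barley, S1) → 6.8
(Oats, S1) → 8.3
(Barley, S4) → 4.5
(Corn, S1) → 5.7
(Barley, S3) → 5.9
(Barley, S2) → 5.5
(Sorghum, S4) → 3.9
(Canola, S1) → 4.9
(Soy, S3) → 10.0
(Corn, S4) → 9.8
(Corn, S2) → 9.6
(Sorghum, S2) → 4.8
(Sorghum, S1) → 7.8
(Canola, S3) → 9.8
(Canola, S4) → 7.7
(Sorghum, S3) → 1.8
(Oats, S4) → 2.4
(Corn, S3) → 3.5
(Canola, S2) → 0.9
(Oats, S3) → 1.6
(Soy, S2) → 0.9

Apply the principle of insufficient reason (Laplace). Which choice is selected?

Corn

Row averages: Barley=5.675, Oats=3.4, Canola=5.825, Soy=4.25, Sorghum=4.575, Corn=7.15
Highest average = 7.15 → Corn.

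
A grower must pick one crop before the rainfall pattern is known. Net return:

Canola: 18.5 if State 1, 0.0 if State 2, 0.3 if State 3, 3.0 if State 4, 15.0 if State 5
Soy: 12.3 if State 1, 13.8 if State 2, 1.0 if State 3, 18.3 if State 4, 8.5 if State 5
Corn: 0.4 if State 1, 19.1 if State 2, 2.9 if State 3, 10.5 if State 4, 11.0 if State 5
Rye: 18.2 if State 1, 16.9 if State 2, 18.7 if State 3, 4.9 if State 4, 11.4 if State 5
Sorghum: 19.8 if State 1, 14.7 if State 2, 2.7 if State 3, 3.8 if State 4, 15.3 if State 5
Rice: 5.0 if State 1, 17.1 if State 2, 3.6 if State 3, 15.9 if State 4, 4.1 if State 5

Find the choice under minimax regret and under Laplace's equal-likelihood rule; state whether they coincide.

Column bests: State 1=19.8, State 2=19.1, State 3=18.7, State 4=18.3, State 5=15.3.
Canola regrets: 1.3, 19.1, 18.4, 15.3, 0.3 → max 19.1
Soy regrets: 7.5, 5.3, 17.7, 0.0, 6.8 → max 17.7
Corn regrets: 19.4, 0.0, 15.8, 7.8, 4.3 → max 19.4
Rye regrets: 1.6, 2.2, 0.0, 13.4, 3.9 → max 13.4
Sorghum regrets: 0.0, 4.4, 16.0, 14.5, 0.0 → max 16.0
Rice regrets: 14.8, 2.0, 15.1, 2.4, 11.2 → max 15.1
Smallest max regret = 13.4 → Rye.
Row averages: Canola=7.36, Soy=10.78, Corn=8.78, Rye=14.02, Sorghum=11.26, Rice=9.14
Highest average = 14.02 → Rye.

minimax regret → Rye; laplace → Rye (agree)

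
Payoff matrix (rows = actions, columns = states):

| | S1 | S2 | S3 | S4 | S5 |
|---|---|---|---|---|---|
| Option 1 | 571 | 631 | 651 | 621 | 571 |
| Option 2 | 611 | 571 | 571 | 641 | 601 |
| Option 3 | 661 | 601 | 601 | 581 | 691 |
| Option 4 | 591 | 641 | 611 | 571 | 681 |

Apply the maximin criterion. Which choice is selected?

Option 3

Row minima: Option 1=571, Option 2=571, Option 3=581, Option 4=571
Best worst-case = 581 → Option 3.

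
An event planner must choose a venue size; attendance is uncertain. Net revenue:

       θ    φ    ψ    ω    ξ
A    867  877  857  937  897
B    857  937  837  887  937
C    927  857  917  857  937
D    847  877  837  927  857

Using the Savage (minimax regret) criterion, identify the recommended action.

Column bests: θ=927, φ=937, ψ=917, ω=937, ξ=937.
A regrets: 60, 60, 60, 0, 40 → max 60
B regrets: 70, 0, 80, 50, 0 → max 80
C regrets: 0, 80, 0, 80, 0 → max 80
D regrets: 80, 60, 80, 10, 80 → max 80
Smallest max regret = 60 → A.

A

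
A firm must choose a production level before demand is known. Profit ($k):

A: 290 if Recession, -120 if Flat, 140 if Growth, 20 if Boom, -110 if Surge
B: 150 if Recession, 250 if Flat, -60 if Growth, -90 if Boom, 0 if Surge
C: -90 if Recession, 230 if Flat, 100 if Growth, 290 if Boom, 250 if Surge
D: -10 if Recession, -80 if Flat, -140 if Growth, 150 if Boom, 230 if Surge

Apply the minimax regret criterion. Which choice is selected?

Column bests: Recession=290, Flat=250, Growth=140, Boom=290, Surge=250.
A regrets: 0, 370, 0, 270, 360 → max 370
B regrets: 140, 0, 200, 380, 250 → max 380
C regrets: 380, 20, 40, 0, 0 → max 380
D regrets: 300, 330, 280, 140, 20 → max 330
Smallest max regret = 330 → D.

D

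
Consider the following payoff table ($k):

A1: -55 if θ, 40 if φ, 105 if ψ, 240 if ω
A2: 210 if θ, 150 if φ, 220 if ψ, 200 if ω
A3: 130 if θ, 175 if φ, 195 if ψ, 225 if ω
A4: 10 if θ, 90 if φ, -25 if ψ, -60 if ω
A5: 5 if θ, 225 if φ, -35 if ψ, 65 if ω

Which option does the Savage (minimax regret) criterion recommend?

A2

Column bests: θ=210, φ=225, ψ=220, ω=240.
A1 regrets: 265, 185, 115, 0 → max 265
A2 regrets: 0, 75, 0, 40 → max 75
A3 regrets: 80, 50, 25, 15 → max 80
A4 regrets: 200, 135, 245, 300 → max 300
A5 regrets: 205, 0, 255, 175 → max 255
Smallest max regret = 75 → A2.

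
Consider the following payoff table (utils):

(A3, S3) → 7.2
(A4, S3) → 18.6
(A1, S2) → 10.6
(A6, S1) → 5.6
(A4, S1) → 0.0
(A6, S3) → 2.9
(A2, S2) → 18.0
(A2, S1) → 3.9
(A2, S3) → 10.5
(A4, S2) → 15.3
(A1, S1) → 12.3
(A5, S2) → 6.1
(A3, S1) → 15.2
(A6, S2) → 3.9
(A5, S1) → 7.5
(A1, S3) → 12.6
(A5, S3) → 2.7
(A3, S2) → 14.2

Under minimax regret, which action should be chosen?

Column bests: S1=15.2, S2=18.0, S3=18.6.
A1 regrets: 2.9, 7.4, 6.0 → max 7.4
A2 regrets: 11.3, 0.0, 8.1 → max 11.3
A3 regrets: 0.0, 3.8, 11.4 → max 11.4
A4 regrets: 15.2, 2.7, 0.0 → max 15.2
A5 regrets: 7.7, 11.9, 15.9 → max 15.9
A6 regrets: 9.6, 14.1, 15.7 → max 15.7
Smallest max regret = 7.4 → A1.

A1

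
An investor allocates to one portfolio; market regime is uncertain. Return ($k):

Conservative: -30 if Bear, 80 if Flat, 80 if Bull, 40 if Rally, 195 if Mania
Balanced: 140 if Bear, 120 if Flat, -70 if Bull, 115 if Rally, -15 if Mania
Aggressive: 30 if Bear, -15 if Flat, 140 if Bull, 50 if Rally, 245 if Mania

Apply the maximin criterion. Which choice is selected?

Row minima: Conservative=-30, Balanced=-70, Aggressive=-15
Best worst-case = -15 → Aggressive.

Aggressive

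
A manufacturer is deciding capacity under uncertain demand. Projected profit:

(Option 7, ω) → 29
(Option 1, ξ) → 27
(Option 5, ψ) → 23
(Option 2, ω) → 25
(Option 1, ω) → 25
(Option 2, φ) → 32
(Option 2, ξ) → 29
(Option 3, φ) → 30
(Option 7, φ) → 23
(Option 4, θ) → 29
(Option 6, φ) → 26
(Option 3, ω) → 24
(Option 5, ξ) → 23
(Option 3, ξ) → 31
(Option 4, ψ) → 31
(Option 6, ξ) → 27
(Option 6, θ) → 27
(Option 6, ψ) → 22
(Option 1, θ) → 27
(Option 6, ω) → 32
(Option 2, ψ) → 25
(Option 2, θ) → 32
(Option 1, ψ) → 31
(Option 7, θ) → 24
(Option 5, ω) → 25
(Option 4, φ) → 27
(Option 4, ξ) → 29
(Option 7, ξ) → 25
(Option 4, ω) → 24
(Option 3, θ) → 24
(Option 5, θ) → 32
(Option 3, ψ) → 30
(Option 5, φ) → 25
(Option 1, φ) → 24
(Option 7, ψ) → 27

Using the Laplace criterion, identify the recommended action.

Row averages: Option 1=26.8, Option 2=28.6, Option 3=27.8, Option 4=28, Option 5=25.6, Option 6=26.8, Option 7=25.6
Highest average = 28.6 → Option 2.

Option 2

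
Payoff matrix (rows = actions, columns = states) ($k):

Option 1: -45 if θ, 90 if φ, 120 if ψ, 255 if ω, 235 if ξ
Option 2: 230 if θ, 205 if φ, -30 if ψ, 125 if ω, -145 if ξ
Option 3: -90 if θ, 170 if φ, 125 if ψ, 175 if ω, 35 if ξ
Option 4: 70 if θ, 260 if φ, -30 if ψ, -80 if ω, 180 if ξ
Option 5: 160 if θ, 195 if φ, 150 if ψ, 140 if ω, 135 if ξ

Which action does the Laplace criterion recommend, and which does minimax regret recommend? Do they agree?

Row averages: Option 1=131, Option 2=77, Option 3=83, Option 4=80, Option 5=156
Highest average = 156 → Option 5.
Column bests: θ=230, φ=260, ψ=150, ω=255, ξ=235.
Option 1 regrets: 275, 170, 30, 0, 0 → max 275
Option 2 regrets: 0, 55, 180, 130, 380 → max 380
Option 3 regrets: 320, 90, 25, 80, 200 → max 320
Option 4 regrets: 160, 0, 180, 335, 55 → max 335
Option 5 regrets: 70, 65, 0, 115, 100 → max 115
Smallest max regret = 115 → Option 5.

laplace → Option 5; minimax regret → Option 5 (agree)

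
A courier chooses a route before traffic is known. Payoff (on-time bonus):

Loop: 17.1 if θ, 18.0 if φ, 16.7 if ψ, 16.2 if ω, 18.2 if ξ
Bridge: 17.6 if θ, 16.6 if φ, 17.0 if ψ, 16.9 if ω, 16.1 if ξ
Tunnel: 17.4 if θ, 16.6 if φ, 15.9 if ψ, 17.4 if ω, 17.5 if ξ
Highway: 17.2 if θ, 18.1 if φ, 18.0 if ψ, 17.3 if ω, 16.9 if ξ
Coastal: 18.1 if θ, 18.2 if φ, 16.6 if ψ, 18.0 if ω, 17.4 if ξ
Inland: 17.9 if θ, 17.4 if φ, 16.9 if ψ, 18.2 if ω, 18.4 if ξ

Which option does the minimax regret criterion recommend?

Column bests: θ=18.1, φ=18.2, ψ=18.0, ω=18.2, ξ=18.4.
Loop regrets: 1.0, 0.2, 1.3, 2.0, 0.2 → max 2.0
Bridge regrets: 0.5, 1.6, 1.0, 1.3, 2.3 → max 2.3
Tunnel regrets: 0.7, 1.6, 2.1, 0.8, 0.9 → max 2.1
Highway regrets: 0.9, 0.1, 0.0, 0.9, 1.5 → max 1.5
Coastal regrets: 0.0, 0.0, 1.4, 0.2, 1.0 → max 1.4
Inland regrets: 0.2, 0.8, 1.1, 0.0, 0.0 → max 1.1
Smallest max regret = 1.1 → Inland.

Inland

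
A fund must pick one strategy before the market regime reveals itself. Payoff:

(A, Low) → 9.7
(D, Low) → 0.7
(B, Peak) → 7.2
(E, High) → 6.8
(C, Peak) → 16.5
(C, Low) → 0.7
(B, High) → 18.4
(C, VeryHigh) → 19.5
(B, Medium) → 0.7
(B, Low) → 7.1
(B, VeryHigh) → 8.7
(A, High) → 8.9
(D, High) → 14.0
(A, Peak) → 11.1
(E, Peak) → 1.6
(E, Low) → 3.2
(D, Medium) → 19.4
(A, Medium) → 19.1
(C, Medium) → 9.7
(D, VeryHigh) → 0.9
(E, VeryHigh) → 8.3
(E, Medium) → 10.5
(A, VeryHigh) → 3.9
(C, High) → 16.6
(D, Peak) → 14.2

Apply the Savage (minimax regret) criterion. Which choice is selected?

Column bests: Low=9.7, Medium=19.4, High=18.4, VeryHigh=19.5, Peak=16.5.
A regrets: 0.0, 0.3, 9.5, 15.6, 5.4 → max 15.6
B regrets: 2.6, 18.7, 0.0, 10.8, 9.3 → max 18.7
C regrets: 9.0, 9.7, 1.8, 0.0, 0.0 → max 9.7
D regrets: 9.0, 0.0, 4.4, 18.6, 2.3 → max 18.6
E regrets: 6.5, 8.9, 11.6, 11.2, 14.9 → max 14.9
Smallest max regret = 9.7 → C.

C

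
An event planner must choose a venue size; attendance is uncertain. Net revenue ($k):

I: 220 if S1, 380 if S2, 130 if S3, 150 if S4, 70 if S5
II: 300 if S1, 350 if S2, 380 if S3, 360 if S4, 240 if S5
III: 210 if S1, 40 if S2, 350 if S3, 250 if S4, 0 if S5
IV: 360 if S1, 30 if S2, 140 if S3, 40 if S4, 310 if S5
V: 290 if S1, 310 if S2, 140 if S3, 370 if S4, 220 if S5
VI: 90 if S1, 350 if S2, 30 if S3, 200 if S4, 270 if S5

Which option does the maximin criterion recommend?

II

Row minima: I=70, II=240, III=0, IV=30, V=140, VI=30
Best worst-case = 240 → II.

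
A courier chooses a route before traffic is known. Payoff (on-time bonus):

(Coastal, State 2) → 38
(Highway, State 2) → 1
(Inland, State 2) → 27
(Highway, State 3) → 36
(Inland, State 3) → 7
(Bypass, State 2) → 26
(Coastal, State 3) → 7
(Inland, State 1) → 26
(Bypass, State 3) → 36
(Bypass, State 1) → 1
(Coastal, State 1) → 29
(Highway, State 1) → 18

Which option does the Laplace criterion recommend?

Coastal

Row averages: Bypass=21, Coastal=74/3, Highway=55/3, Inland=20
Highest average = 74/3 → Coastal.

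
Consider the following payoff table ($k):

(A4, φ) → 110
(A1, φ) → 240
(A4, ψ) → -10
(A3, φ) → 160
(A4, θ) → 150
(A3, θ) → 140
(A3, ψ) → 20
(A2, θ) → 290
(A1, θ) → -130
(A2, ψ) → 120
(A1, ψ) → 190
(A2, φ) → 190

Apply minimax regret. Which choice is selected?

A2

Column bests: θ=290, φ=240, ψ=190.
A1 regrets: 420, 0, 0 → max 420
A2 regrets: 0, 50, 70 → max 70
A3 regrets: 150, 80, 170 → max 170
A4 regrets: 140, 130, 200 → max 200
Smallest max regret = 70 → A2.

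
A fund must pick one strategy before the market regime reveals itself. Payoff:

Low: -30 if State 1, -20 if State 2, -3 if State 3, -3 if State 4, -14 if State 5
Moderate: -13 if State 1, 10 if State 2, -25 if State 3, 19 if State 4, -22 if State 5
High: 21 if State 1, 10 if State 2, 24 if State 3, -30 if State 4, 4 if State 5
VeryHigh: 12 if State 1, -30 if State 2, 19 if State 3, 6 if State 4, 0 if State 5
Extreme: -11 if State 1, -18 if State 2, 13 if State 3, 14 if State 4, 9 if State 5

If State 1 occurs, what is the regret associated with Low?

Best payoff under State 1 is 21.
Regret = 21 − (-30) = 51.

51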